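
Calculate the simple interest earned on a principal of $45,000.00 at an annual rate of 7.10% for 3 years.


Simple interest formula: I = P × r × t
I = $45,000.00 × 0.071 × 3
I = $9,585.00

I = P × r × t = $9,585.00


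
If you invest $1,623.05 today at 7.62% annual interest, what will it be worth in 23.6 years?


Future value formula: FV = PV × (1 + r)^t
FV = $1,623.05 × (1 + 0.0762)^23.6
FV = $1,623.05 × 5.658151
FV = $9,183.46

FV = PV × (1 + r)^t = $9,183.46


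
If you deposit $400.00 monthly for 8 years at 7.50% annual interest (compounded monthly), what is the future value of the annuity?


Future value of an ordinary annuity: FV = PMT × ((1 + r)^n − 1) / r
Monthly rate r = 0.075/12 = 0.00625, n = 96
FV = $400.00 × ((1 + 0.075/12)^96 − 1) / (0.075/12)
FV = $400.00 × 130.995147
FV = $52,398.06

FV = PMT × ((1+r)^n - 1)/r = $52,398.06


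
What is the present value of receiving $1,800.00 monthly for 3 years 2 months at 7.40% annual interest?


Present value of an ordinary annuity: PV = PMT × (1 − (1 + r)^(−n)) / r
Monthly rate r = 0.074/12 ≈ 0.00616667, n = 38
PV = $1,800.00 × (1 − (1 + 0.074/12)^(−38)) / (0.074/12)
PV = $1,800.00 × 33.783644
PV = $60,810.56

PV = PMT × (1-(1+r)^(-n))/r = $60,810.56


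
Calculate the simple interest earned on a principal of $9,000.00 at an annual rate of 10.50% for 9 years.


Simple interest formula: I = P × r × t
I = $9,000.00 × 0.105 × 9
I = $8,505.00

I = P × r × t = $8,505.00


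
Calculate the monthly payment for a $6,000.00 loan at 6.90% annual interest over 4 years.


Loan payment formula: PMT = PV × r / (1 − (1 + r)^(−n))
Monthly rate r = 0.069/12 = 0.00575, n = 48 months
Denominator: 1 − (1 + 0.069/12)^(−48) = 0.240587
PMT = $6,000.00 × (0.069/12) / 0.240587
PMT = $143.40 per month

PMT = PV × r / (1-(1+r)^(-n)) = $143.40/month


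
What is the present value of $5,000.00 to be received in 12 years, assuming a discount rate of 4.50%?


Present value formula: PV = FV / (1 + r)^t
PV = $5,000.00 / (1 + 0.045)^12
PV = $5,000.00 / 1.695881
PV = $2,948.32

PV = FV / (1 + r)^t = $2,948.32


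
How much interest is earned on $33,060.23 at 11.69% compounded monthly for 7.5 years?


Compound interest earned = final amount − principal.
A = P(1 + r/n)^(nt) = $33,060.23 × (1 + 0.1169/12)^(12 × 7.5) = $79,109.90
Interest = A − P = $79,109.90 − $33,060.23 = $46,049.67

Interest = A - P = $46,049.67


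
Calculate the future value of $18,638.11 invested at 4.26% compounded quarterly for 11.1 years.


Compound interest formula: A = P(1 + r/n)^(nt)
A = $18,638.11 × (1 + 0.0426/4)^(4 × 11.1)
Growth factor: (1 + 0.0426/4)^44.4 = 1.600570
A = $18,638.11 × 1.600570
A = $29,831.60

A = P(1 + r/n)^(nt) = $29,831.60


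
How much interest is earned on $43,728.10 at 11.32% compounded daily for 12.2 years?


Compound interest earned = final amount − principal.
A = P(1 + r/n)^(nt) = $43,728.10 × (1 + 0.1132/365)^(365 × 12.2) = $173,958.51
Interest = A − P = $173,958.51 − $43,728.10 = $130,230.41

Interest = A - P = $130,230.41


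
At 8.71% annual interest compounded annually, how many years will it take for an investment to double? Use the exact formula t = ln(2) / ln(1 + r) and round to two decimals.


Doubling condition: (1 + r)^t = 2
Take ln of both sides: t × ln(1 + r) = ln(2)
t = ln(2) / ln(1 + r)
t = 0.693147 / 0.083514
t = 8.30

t = ln(2) / ln(1 + r) = 8.30 years


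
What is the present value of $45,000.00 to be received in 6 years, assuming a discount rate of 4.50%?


Present value formula: PV = FV / (1 + r)^t
PV = $45,000.00 / (1 + 0.045)^6
PV = $45,000.00 / 1.302260
PV = $34,555.31

PV = FV / (1 + r)^t = $34,555.31


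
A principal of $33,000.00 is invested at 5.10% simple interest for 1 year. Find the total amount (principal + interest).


Total amount formula: A = P(1 + rt) = P + P·r·t
Interest: I = P × r × t = $33,000.00 × 0.051 × 1 = $1,683.00
A = P + I = $33,000.00 + $1,683.00 = $34,683.00

A = P + I = P(1 + rt) = $34,683.00


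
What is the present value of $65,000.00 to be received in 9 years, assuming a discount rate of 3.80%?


Present value formula: PV = FV / (1 + r)^t
PV = $65,000.00 / (1 + 0.038)^9
PV = $65,000.00 / 1.3988662
PV = $46,466.20

PV = FV / (1 + r)^t = $46,466.20


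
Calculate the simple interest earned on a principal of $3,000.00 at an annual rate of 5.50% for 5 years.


Simple interest formula: I = P × r × t
I = $3,000.00 × 0.055 × 5
I = $825.00

I = P × r × t = $825.00


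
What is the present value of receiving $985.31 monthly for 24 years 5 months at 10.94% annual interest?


Present value of an ordinary annuity: PV = PMT × (1 − (1 + r)^(−n)) / r
Monthly rate r = 0.1094/12 ≈ 0.00911667, n = 293
PV = $985.31 × (1 − (1 + 0.1094/12)^(−293)) / (0.1094/12)
PV = $985.31 × 102.009592
PV = $100,511.07

PV = PMT × (1-(1+r)^(-n))/r = $100,511.07


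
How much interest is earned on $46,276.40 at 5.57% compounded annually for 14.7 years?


Compound interest earned = final amount − principal.
A = P(1 + r/n)^(nt) = $46,276.40 × (1 + 0.0557/1)^(1 × 14.7) = $102,660.94
Interest = A − P = $102,660.94 − $46,276.40 = $56,384.54

Interest = A - P = $56,384.54


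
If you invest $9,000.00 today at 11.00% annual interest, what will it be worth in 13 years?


Future value formula: FV = PV × (1 + r)^t
FV = $9,000.00 × (1 + 0.11)^13
FV = $9,000.00 × 3.883280
FV = $34,949.52

FV = PV × (1 + r)^t = $34,949.52


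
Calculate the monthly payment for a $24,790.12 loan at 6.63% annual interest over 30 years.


Loan payment formula: PMT = PV × r / (1 − (1 + r)^(−n))
Monthly rate r = 0.0663/12 = 0.005525, n = 360 months
Denominator: 1 − (1 + 0.0663/12)^(−360) = 0.862417
PMT = $24,790.12 × (0.0663/12) / 0.862417
PMT = $158.82 per month

PMT = PV × r / (1-(1+r)^(-n)) = $158.82/month


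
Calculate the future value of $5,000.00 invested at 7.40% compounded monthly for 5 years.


Compound interest formula: A = P(1 + r/n)^(nt)
A = $5,000.00 × (1 + 0.074/12)^(12 × 5)
Growth factor: (1 + 0.074/12)^60 = 1.4460907
A = $5,000.00 × 1.4460907
A = $7,230.45

A = P(1 + r/n)^(nt) = $7,230.45


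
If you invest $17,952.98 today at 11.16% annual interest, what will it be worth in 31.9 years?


Future value formula: FV = PV × (1 + r)^t
FV = $17,952.98 × (1 + 0.1116)^31.9
FV = $17,952.98 × 29.225259
FV = $524,680.49

FV = PV × (1 + r)^t = $524,680.49


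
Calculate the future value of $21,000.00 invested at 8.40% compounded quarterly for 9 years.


Compound interest formula: A = P(1 + r/n)^(nt)
A = $21,000.00 × (1 + 0.084/4)^(4 × 9)
Growth factor: (1 + 0.084/4)^36 = 2.1131324
A = $21,000.00 × 2.1131324
A = $44,375.78

A = P(1 + r/n)^(nt) = $44,375.78


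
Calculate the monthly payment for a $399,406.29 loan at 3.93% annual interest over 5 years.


Loan payment formula: PMT = PV × r / (1 − (1 + r)^(−n))
Monthly rate r = 0.0393/12 = 0.003275, n = 60 months
Denominator: 1 − (1 + 0.0393/12)^(−60) = 0.178135
PMT = $399,406.29 × (0.0393/12) / 0.178135
PMT = $7,343.06 per month

PMT = PV × r / (1-(1+r)^(-n)) = $7,343.06/month


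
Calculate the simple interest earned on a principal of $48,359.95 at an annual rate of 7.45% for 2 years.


Simple interest formula: I = P × r × t
I = $48,359.95 × 0.0745 × 2
I = $7,205.63

I = P × r × t = $7,205.63


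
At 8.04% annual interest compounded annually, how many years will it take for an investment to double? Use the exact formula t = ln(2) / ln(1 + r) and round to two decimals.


Doubling condition: (1 + r)^t = 2
Take ln of both sides: t × ln(1 + r) = ln(2)
t = ln(2) / ln(1 + r)
t = 0.693147 / 0.077331
t = 8.96

t = ln(2) / ln(1 + r) = 8.96 years


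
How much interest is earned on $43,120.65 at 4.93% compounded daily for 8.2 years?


Compound interest earned = final amount − principal.
A = P(1 + r/n)^(nt) = $43,120.65 × (1 + 0.0493/365)^(365 × 8.2) = $64,601.31
Interest = A − P = $64,601.31 − $43,120.65 = $21,480.66

Interest = A - P = $21,480.66


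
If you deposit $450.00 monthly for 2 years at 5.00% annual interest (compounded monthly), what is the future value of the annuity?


Future value of an ordinary annuity: FV = PMT × ((1 + r)^n − 1) / r
Monthly rate r = 0.05/12 ≈ 0.00416667, n = 24
FV = $450.00 × ((1 + 0.05/12)^24 − 1) / (0.05/12)
FV = $450.00 × 25.185921
FV = $11,333.66

FV = PMT × ((1+r)^n - 1)/r = $11,333.66


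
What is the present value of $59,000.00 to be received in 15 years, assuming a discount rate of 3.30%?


Present value formula: PV = FV / (1 + r)^t
PV = $59,000.00 / (1 + 0.033)^15
PV = $59,000.00 / 1.6274394
PV = $36,253.27

PV = FV / (1 + r)^t = $36,253.27


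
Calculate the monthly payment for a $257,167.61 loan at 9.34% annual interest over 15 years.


Loan payment formula: PMT = PV × r / (1 − (1 + r)^(−n))
Monthly rate r = 0.0934/12 ≈ 0.00778333, n = 180 months
Denominator: 1 − (1 + 0.0934/12)^(−180) = 0.752310
PMT = $257,167.61 × (0.0934/12) / 0.752310
PMT = $2,660.63 per month

PMT = PV × r / (1-(1+r)^(-n)) = $2,660.63/month


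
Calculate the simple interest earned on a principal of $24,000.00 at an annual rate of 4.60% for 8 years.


Simple interest formula: I = P × r × t
I = $24,000.00 × 0.046 × 8
I = $8,832.00

I = P × r × t = $8,832.00


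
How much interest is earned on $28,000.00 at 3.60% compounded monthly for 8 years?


Compound interest earned = final amount − principal.
A = P(1 + r/n)^(nt) = $28,000.00 × (1 + 0.036/12)^(12 × 8) = $37,329.11
Interest = A − P = $37,329.11 − $28,000.00 = $9,329.11

Interest = A - P = $9,329.11


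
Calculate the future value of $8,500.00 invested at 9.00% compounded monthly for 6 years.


Compound interest formula: A = P(1 + r/n)^(nt)
A = $8,500.00 × (1 + 0.09/12)^(12 × 6)
Growth factor: (1 + 0.09/12)^72 = 1.712553
A = $8,500.00 × 1.712553
A = $14,556.70

A = P(1 + r/n)^(nt) = $14,556.70


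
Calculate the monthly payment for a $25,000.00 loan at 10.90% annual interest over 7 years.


Loan payment formula: PMT = PV × r / (1 − (1 + r)^(−n))
Monthly rate r = 0.109/12 ≈ 0.00908333, n = 84 months
Denominator: 1 − (1 + 0.109/12)^(−84) = 0.532126
PMT = $25,000.00 × (0.109/12) / 0.532126
PMT = $426.75 per month

PMT = PV × r / (1-(1+r)^(-n)) = $426.75/month


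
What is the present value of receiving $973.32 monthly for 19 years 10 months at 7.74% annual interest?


Present value of an ordinary annuity: PV = PMT × (1 − (1 + r)^(−n)) / r
Monthly rate r = 0.0774/12 = 0.00645, n = 238
PV = $973.32 × (1 − (1 + 0.0774/12)^(−238)) / (0.0774/12)
PV = $973.32 × 121.473061
PV = $118,232.16

PV = PMT × (1-(1+r)^(-n))/r = $118,232.16


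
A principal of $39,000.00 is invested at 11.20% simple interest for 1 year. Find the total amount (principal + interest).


Total amount formula: A = P(1 + rt) = P + P·r·t
Interest: I = P × r × t = $39,000.00 × 0.112 × 1 = $4,368.00
A = P + I = $39,000.00 + $4,368.00 = $43,368.00

A = P + I = P(1 + rt) = $43,368.00


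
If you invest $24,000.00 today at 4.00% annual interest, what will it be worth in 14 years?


Future value formula: FV = PV × (1 + r)^t
FV = $24,000.00 × (1 + 0.04)^14
FV = $24,000.00 × 1.7316764
FV = $41,560.23

FV = PV × (1 + r)^t = $41,560.23


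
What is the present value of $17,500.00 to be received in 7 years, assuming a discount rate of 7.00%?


Present value formula: PV = FV / (1 + r)^t
PV = $17,500.00 / (1 + 0.07)^7
PV = $17,500.00 / 1.605781
PV = $10,898.12

PV = FV / (1 + r)^t = $10,898.12


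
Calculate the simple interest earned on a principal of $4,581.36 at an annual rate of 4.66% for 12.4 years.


Simple interest formula: I = P × r × t
I = $4,581.36 × 0.0466 × 12.4
I = $2,647.29

I = P × r × t = $2,647.29


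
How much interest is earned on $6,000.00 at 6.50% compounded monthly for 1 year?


Compound interest earned = final amount − principal.
A = P(1 + r/n)^(nt) = $6,000.00 × (1 + 0.065/12)^(12 × 1) = $6,401.83
Interest = A − P = $6,401.83 − $6,000.00 = $401.83

Interest = A - P = $401.83


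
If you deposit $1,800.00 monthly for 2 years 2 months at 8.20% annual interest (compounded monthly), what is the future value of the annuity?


Future value of an ordinary annuity: FV = PMT × ((1 + r)^n − 1) / r
Monthly rate r = 0.082/12 ≈ 0.00683333, n = 26
FV = $1,800.00 × ((1 + 0.082/12)^26 − 1) / (0.082/12)
FV = $1,800.00 × 28.347156
FV = $51,024.88

FV = PMT × ((1+r)^n - 1)/r = $51,024.88


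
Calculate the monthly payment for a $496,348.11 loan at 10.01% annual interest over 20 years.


Loan payment formula: PMT = PV × r / (1 − (1 + r)^(−n))
Monthly rate r = 0.1001/12 ≈ 0.00834167, n = 240 months
Denominator: 1 − (1 + 0.1001/12)^(−240) = 0.863809
PMT = $496,348.11 × (0.1001/12) / 0.863809
PMT = $4,793.16 per month

PMT = PV × r / (1-(1+r)^(-n)) = $4,793.16/month


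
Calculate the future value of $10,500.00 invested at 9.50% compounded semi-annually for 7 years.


Compound interest formula: A = P(1 + r/n)^(nt)
A = $10,500.00 × (1 + 0.095/2)^(2 × 7)
Growth factor: (1 + 0.095/2)^14 = 1.914946
A = $10,500.00 × 1.914946
A = $20,106.93

A = P(1 + r/n)^(nt) = $20,106.93


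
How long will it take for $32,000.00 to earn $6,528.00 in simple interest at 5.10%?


Rearrange the simple interest formula for t:
I = P × r × t  ⇒  t = I / (P × r)
t = $6,528.00 / ($32,000.00 × 0.051)
t = 4

t = I/(P×r) = 4 years


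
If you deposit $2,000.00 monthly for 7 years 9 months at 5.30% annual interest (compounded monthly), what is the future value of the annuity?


Future value of an ordinary annuity: FV = PMT × ((1 + r)^n − 1) / r
Monthly rate r = 0.053/12 ≈ 0.00441667, n = 93
FV = $2,000.00 × ((1 + 0.053/12)^93 − 1) / (0.053/12)
FV = $2,000.00 × 114.698521
FV = $229,397.04

FV = PMT × ((1+r)^n - 1)/r = $229,397.04


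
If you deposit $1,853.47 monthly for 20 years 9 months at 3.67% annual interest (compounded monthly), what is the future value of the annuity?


Future value of an ordinary annuity: FV = PMT × ((1 + r)^n − 1) / r
Monthly rate r = 0.0367/12 ≈ 0.00305833, n = 249
FV = $1,853.47 × ((1 + 0.0367/12)^249 − 1) / (0.0367/12)
FV = $1,853.47 × 372.442162
FV = $690,310.37

FV = PMT × ((1+r)^n - 1)/r = $690,310.37


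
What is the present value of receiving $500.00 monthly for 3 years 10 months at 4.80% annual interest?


Present value of an ordinary annuity: PV = PMT × (1 − (1 + r)^(−n)) / r
Monthly rate r = 0.048/12 = 0.004, n = 46
PV = $500.00 × (1 − (1 + 0.048/12)^(−46)) / (0.048/12)
PV = $500.00 × 41.939700
PV = $20,969.85

PV = PMT × (1-(1+r)^(-n))/r = $20,969.85


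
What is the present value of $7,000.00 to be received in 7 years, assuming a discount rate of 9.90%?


Present value formula: PV = FV / (1 + r)^t
PV = $7,000.00 / (1 + 0.099)^7
PV = $7,000.00 / 1.936350
PV = $3,615.05

PV = FV / (1 + r)^t = $3,615.05


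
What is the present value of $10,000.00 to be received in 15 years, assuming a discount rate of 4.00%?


Present value formula: PV = FV / (1 + r)^t
PV = $10,000.00 / (1 + 0.04)^15
PV = $10,000.00 / 1.8009435
PV = $5,552.65

PV = FV / (1 + r)^t = $5,552.65


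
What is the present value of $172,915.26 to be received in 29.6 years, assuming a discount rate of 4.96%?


Present value formula: PV = FV / (1 + r)^t
PV = $172,915.26 / (1 + 0.0496)^29.6
PV = $172,915.26 / 4.190879
PV = $41,259.90

PV = FV / (1 + r)^t = $41,259.90


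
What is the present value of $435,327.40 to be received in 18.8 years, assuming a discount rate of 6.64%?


Present value formula: PV = FV / (1 + r)^t
PV = $435,327.40 / (1 + 0.0664)^18.8
PV = $435,327.40 / 3.3488721
PV = $129,992.24

PV = FV / (1 + r)^t = $129,992.24


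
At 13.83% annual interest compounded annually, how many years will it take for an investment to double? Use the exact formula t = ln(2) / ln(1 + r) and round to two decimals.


Doubling condition: (1 + r)^t = 2
Take ln of both sides: t × ln(1 + r) = ln(2)
t = ln(2) / ln(1 + r)
t = 0.693147 / 0.129536
t = 5.35

t = ln(2) / ln(1 + r) = 5.35 years


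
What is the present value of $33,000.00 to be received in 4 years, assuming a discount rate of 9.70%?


Present value formula: PV = FV / (1 + r)^t
PV = $33,000.00 / (1 + 0.097)^4
PV = $33,000.00 / 1.4481932
PV = $22,787.01

PV = FV / (1 + r)^t = $22,787.01


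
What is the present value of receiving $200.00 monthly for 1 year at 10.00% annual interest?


Present value of an ordinary annuity: PV = PMT × (1 − (1 + r)^(−n)) / r
Monthly rate r = 0.1/12 ≈ 0.00833333, n = 12
PV = $200.00 × (1 − (1 + 0.1/12)^(−12)) / (0.1/12)
PV = $200.00 × 11.374508
PV = $2,274.90

PV = PMT × (1-(1+r)^(-n))/r = $2,274.90


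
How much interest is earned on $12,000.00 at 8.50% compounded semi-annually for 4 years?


Compound interest earned = final amount − principal.
A = P(1 + r/n)^(nt) = $12,000.00 × (1 + 0.085/2)^(2 × 4) = $16,741.32
Interest = A − P = $16,741.32 − $12,000.00 = $4,741.32

Interest = A - P = $4,741.32


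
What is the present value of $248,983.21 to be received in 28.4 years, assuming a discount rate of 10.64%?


Present value formula: PV = FV / (1 + r)^t
PV = $248,983.21 / (1 + 0.1064)^28.4
PV = $248,983.21 / 17.664671
PV = $14,094.98

PV = FV / (1 + r)^t = $14,094.98


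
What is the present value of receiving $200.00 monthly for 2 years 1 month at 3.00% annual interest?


Present value of an ordinary annuity: PV = PMT × (1 − (1 + r)^(−n)) / r
Monthly rate r = 0.03/12 = 0.0025, n = 25
PV = $200.00 × (1 − (1 + 0.03/12)^(−25)) / (0.03/12)
PV = $200.00 × 24.205466
PV = $4,841.09

PV = PMT × (1-(1+r)^(-n))/r = $4,841.09


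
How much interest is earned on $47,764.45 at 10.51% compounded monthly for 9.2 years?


Compound interest earned = final amount − principal.
A = P(1 + r/n)^(nt) = $47,764.45 × (1 + 0.1051/12)^(12 × 9.2) = $125,084.80
Interest = A − P = $125,084.80 − $47,764.45 = $77,320.35

Interest = A - P = $77,320.35


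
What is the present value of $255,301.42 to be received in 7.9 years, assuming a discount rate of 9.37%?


Present value formula: PV = FV / (1 + r)^t
PV = $255,301.42 / (1 + 0.0937)^7.9
PV = $255,301.42 / 2.0290646
PV = $125,822.22

PV = FV / (1 + r)^t = $125,822.22


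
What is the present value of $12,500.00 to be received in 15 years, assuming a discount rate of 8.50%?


Present value formula: PV = FV / (1 + r)^t
PV = $12,500.00 / (1 + 0.085)^15
PV = $12,500.00 / 3.399743
PV = $3,676.75

PV = FV / (1 + r)^t = $3,676.75


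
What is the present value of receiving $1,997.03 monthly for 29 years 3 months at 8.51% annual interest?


Present value of an ordinary annuity: PV = PMT × (1 − (1 + r)^(−n)) / r
Monthly rate r = 0.0851/12 ≈ 0.00709167, n = 351
PV = $1,997.03 × (1 − (1 + 0.0851/12)^(−351)) / (0.0851/12)
PV = $1,997.03 × 129.206503
PV = $258,029.26

PV = PMT × (1-(1+r)^(-n))/r = $258,029.26


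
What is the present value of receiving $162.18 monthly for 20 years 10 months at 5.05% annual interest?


Present value of an ordinary annuity: PV = PMT × (1 − (1 + r)^(−n)) / r
Monthly rate r = 0.0505/12 ≈ 0.00420833, n = 250
PV = $162.18 × (1 − (1 + 0.0505/12)^(−250)) / (0.0505/12)
PV = $162.18 × 154.459907
PV = $25,050.31

PV = PMT × (1-(1+r)^(-n))/r = $25,050.31


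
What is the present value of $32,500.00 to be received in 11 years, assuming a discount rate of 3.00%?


Present value formula: PV = FV / (1 + r)^t
PV = $32,500.00 / (1 + 0.03)^11
PV = $32,500.00 / 1.384234
PV = $23,478.69

PV = FV / (1 + r)^t = $23,478.69


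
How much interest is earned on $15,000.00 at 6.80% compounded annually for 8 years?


Compound interest earned = final amount − principal.
A = P(1 + r/n)^(nt) = $15,000.00 × (1 + 0.068/1)^(1 × 8) = $25,389.92
Interest = A − P = $25,389.92 − $15,000.00 = $10,389.92

Interest = A - P = $10,389.92


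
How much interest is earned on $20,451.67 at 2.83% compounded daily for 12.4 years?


Compound interest earned = final amount − principal.
A = P(1 + r/n)^(nt) = $20,451.67 × (1 + 0.0283/365)^(365 × 12.4) = $29,048.62
Interest = A − P = $29,048.62 − $20,451.67 = $8,596.95

Interest = A - P = $8,596.95


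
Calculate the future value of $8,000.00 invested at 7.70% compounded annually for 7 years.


Compound interest formula: A = P(1 + r/n)^(nt)
A = $8,000.00 × (1 + 0.077/1)^(1 × 7)
Growth factor: (1 + 0.077/1)^7 = 1.680776
A = $8,000.00 × 1.680776
A = $13,446.21

A = P(1 + r/n)^(nt) = $13,446.21


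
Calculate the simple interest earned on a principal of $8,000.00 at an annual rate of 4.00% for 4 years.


Simple interest formula: I = P × r × t
I = $8,000.00 × 0.04 × 4
I = $1,280.00

I = P × r × t = $1,280.00


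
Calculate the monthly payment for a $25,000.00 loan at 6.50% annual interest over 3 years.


Loan payment formula: PMT = PV × r / (1 − (1 + r)^(−n))
Monthly rate r = 0.065/12 ≈ 0.00541667, n = 36 months
Denominator: 1 − (1 + 0.065/12)^(−36) = 0.176732
PMT = $25,000.00 × (0.065/12) / 0.176732
PMT = $766.23 per month

PMT = PV × r / (1-(1+r)^(-n)) = $766.23/month


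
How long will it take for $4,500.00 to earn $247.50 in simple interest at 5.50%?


Rearrange the simple interest formula for t:
I = P × r × t  ⇒  t = I / (P × r)
t = $247.50 / ($4,500.00 × 0.055)
t = 1

t = I/(P×r) = 1 year


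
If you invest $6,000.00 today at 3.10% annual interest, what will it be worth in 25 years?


Future value formula: FV = PV × (1 + r)^t
FV = $6,000.00 × (1 + 0.031)^25
FV = $6,000.00 × 2.1451943
FV = $12,871.17

FV = PV × (1 + r)^t = $12,871.17


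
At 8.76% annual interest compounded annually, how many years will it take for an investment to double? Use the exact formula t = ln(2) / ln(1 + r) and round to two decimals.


Doubling condition: (1 + r)^t = 2
Take ln of both sides: t × ln(1 + r) = ln(2)
t = ln(2) / ln(1 + r)
t = 0.693147 / 0.083973
t = 8.25

t = ln(2) / ln(1 + r) = 8.25 years


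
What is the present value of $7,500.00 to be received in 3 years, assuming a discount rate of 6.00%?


Present value formula: PV = FV / (1 + r)^t
PV = $7,500.00 / (1 + 0.06)^3
PV = $7,500.00 / 1.191016
PV = $6,297.14

PV = FV / (1 + r)^t = $6,297.14


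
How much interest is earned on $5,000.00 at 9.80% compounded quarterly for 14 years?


Compound interest earned = final amount − principal.
A = P(1 + r/n)^(nt) = $5,000.00 × (1 + 0.098/4)^(4 × 14) = $19,392.77
Interest = A − P = $19,392.77 − $5,000.00 = $14,392.77

Interest = A - P = $14,392.77


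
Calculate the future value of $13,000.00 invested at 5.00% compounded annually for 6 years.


Compound interest formula: A = P(1 + r/n)^(nt)
A = $13,000.00 × (1 + 0.05/1)^(1 × 6)
Growth factor: (1 + 0.05/1)^6 = 1.3400956
A = $13,000.00 × 1.3400956
A = $17,421.24

A = P(1 + r/n)^(nt) = $17,421.24


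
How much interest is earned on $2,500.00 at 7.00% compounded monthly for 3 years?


Compound interest earned = final amount − principal.
A = P(1 + r/n)^(nt) = $2,500.00 × (1 + 0.07/12)^(12 × 3) = $3,082.31
Interest = A − P = $3,082.31 − $2,500.00 = $582.31

Interest = A - P = $582.31


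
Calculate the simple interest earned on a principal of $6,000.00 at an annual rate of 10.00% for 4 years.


Simple interest formula: I = P × r × t
I = $6,000.00 × 0.1 × 4
I = $2,400.00

I = P × r × t = $2,400.00


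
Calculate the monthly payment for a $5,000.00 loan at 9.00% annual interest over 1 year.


Loan payment formula: PMT = PV × r / (1 − (1 + r)^(−n))
Monthly rate r = 0.09/12 = 0.0075, n = 12 months
Denominator: 1 − (1 + 0.09/12)^(−12) = 0.085762
PMT = $5,000.00 × (0.09/12) / 0.085762
PMT = $437.26 per month

PMT = PV × r / (1-(1+r)^(-n)) = $437.26/month


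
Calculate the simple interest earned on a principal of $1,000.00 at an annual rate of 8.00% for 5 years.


Simple interest formula: I = P × r × t
I = $1,000.00 × 0.08 × 5
I = $400.00

I = P × r × t = $400.00


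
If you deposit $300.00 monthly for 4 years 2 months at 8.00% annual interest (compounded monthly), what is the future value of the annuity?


Future value of an ordinary annuity: FV = PMT × ((1 + r)^n − 1) / r
Monthly rate r = 0.08/12 ≈ 0.00666667, n = 50
FV = $300.00 × ((1 + 0.08/12)^50 − 1) / (0.08/12)
FV = $300.00 × 59.110418
FV = $17,733.13

FV = PMT × ((1+r)^n - 1)/r = $17,733.13


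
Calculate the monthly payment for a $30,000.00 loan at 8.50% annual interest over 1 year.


Loan payment formula: PMT = PV × r / (1 − (1 + r)^(−n))
Monthly rate r = 0.085/12 ≈ 0.00708333, n = 12 months
Denominator: 1 − (1 + 0.085/12)^(−12) = 0.0812125
PMT = $30,000.00 × (0.085/12) / 0.0812125
PMT = $2,616.59 per month

PMT = PV × r / (1-(1+r)^(-n)) = $2,616.59/month


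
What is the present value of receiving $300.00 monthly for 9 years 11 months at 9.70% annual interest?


Present value of an ordinary annuity: PV = PMT × (1 − (1 + r)^(−n)) / r
Monthly rate r = 0.097/12 ≈ 0.00808333, n = 119
PV = $300.00 × (1 − (1 + 0.097/12)^(−119)) / (0.097/12)
PV = $300.00 × 76.250678
PV = $22,875.20

PV = PMT × (1-(1+r)^(-n))/r = $22,875.20


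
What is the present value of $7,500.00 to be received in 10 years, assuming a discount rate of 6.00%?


Present value formula: PV = FV / (1 + r)^t
PV = $7,500.00 / (1 + 0.06)^10
PV = $7,500.00 / 1.790848
PV = $4,187.96

PV = FV / (1 + r)^t = $4,187.96


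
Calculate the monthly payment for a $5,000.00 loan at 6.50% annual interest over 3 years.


Loan payment formula: PMT = PV × r / (1 − (1 + r)^(−n))
Monthly rate r = 0.065/12 ≈ 0.00541667, n = 36 months
Denominator: 1 − (1 + 0.065/12)^(−36) = 0.176732
PMT = $5,000.00 × (0.065/12) / 0.176732
PMT = $153.25 per month

PMT = PV × r / (1-(1+r)^(-n)) = $153.25/month


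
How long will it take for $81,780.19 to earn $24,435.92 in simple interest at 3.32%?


Rearrange the simple interest formula for t:
I = P × r × t  ⇒  t = I / (P × r)
t = $24,435.92 / ($81,780.19 × 0.0332)
t = 9

t = I/(P×r) = 9 years


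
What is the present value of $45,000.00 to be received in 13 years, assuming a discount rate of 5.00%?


Present value formula: PV = FV / (1 + r)^t
PV = $45,000.00 / (1 + 0.05)^13
PV = $45,000.00 / 1.885649
PV = $23,864.46

PV = FV / (1 + r)^t = $23,864.46


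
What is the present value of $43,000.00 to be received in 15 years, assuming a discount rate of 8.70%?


Present value formula: PV = FV / (1 + r)^t
PV = $43,000.00 / (1 + 0.087)^15
PV = $43,000.00 / 3.494968
PV = $12,303.40

PV = FV / (1 + r)^t = $12,303.40


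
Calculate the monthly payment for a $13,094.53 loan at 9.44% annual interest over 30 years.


Loan payment formula: PMT = PV × r / (1 − (1 + r)^(−n))
Monthly rate r = 0.0944/12 ≈ 0.00786667, n = 360 months
Denominator: 1 − (1 + 0.0944/12)^(−360) = 0.940449
PMT = $13,094.53 × (0.0944/12) / 0.940449
PMT = $109.53 per month

PMT = PV × r / (1-(1+r)^(-n)) = $109.53/month


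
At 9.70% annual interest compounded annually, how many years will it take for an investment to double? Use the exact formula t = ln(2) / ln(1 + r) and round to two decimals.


Doubling condition: (1 + r)^t = 2
Take ln of both sides: t × ln(1 + r) = ln(2)
t = ln(2) / ln(1 + r)
t = 0.693147 / 0.092579
t = 7.49

t = ln(2) / ln(1 + r) = 7.49 years


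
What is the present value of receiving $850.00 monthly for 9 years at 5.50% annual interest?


Present value of an ordinary annuity: PV = PMT × (1 − (1 + r)^(−n)) / r
Monthly rate r = 0.055/12 ≈ 0.00458333, n = 108
PV = $850.00 × (1 − (1 + 0.055/12)^(−108)) / (0.055/12)
PV = $850.00 × 85.034035
PV = $72,278.93

PV = PMT × (1-(1+r)^(-n))/r = $72,278.93


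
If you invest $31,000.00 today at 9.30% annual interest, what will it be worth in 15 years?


Future value formula: FV = PV × (1 + r)^t
FV = $31,000.00 × (1 + 0.093)^15
FV = $31,000.00 × 3.7957922
FV = $117,669.56

FV = PV × (1 + r)^t = $117,669.56


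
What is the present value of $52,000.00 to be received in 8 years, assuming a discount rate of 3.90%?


Present value formula: PV = FV / (1 + r)^t
PV = $52,000.00 / (1 + 0.039)^8
PV = $52,000.00 / 1.35807696
PV = $38,289.44

PV = FV / (1 + r)^t = $38,289.44


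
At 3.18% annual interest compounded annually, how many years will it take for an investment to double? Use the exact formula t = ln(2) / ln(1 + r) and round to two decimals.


Doubling condition: (1 + r)^t = 2
Take ln of both sides: t × ln(1 + r) = ln(2)
t = ln(2) / ln(1 + r)
t = 0.693147 / 0.031305
t = 22.14

t = ln(2) / ln(1 + r) = 22.14 years


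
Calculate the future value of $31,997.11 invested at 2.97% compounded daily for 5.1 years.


Compound interest formula: A = P(1 + r/n)^(nt)
A = $31,997.11 × (1 + 0.0297/365)^(365 × 5.1)
Growth factor: (1 + 0.0297/365)^1861.5 = 1.1635362
A = $31,997.11 × 1.1635362
A = $37,229.80

A = P(1 + r/n)^(nt) = $37,229.80


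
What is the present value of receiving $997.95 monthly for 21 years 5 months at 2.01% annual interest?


Present value of an ordinary annuity: PV = PMT × (1 − (1 + r)^(−n)) / r
Monthly rate r = 0.0201/12 = 0.001675, n = 257
PV = $997.95 × (1 − (1 + 0.0201/12)^(−257)) / (0.0201/12)
PV = $997.95 × 208.695899
PV = $208,268.07

PV = PMT × (1-(1+r)^(-n))/r = $208,268.07


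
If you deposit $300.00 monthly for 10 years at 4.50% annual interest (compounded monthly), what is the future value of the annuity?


Future value of an ordinary annuity: FV = PMT × ((1 + r)^n − 1) / r
Monthly rate r = 0.045/12 = 0.00375, n = 120
FV = $300.00 × ((1 + 0.045/12)^120 − 1) / (0.045/12)
FV = $300.00 × 151.198074
FV = $45,359.42

FV = PMT × ((1+r)^n - 1)/r = $45,359.42


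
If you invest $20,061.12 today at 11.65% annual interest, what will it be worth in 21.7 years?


Future value formula: FV = PV × (1 + r)^t
FV = $20,061.12 × (1 + 0.1165)^21.7
FV = $20,061.12 × 10.9278414
FV = $219,224.74

FV = PV × (1 + r)^t = $219,224.74


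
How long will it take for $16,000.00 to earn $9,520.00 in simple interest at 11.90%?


Rearrange the simple interest formula for t:
I = P × r × t  ⇒  t = I / (P × r)
t = $9,520.00 / ($16,000.00 × 0.119)
t = 5

t = I/(P×r) = 5 years


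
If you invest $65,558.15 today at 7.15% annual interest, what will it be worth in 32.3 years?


Future value formula: FV = PV × (1 + r)^t
FV = $65,558.15 × (1 + 0.0715)^32.3
FV = $65,558.15 × 9.3056618
FV = $610,061.97

FV = PV × (1 + r)^t = $610,061.97


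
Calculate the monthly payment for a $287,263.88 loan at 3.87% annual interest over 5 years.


Loan payment formula: PMT = PV × r / (1 − (1 + r)^(−n))
Monthly rate r = 0.0387/12 = 0.003225, n = 60 months
Denominator: 1 − (1 + 0.0387/12)^(−60) = 0.17567355
PMT = $287,263.88 × (0.0387/12) / 0.17567355
PMT = $5,273.57 per month

PMT = PV × r / (1-(1+r)^(-n)) = $5,273.57/month


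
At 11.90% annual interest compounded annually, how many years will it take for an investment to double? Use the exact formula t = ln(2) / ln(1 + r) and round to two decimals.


Doubling condition: (1 + r)^t = 2
Take ln of both sides: t × ln(1 + r) = ln(2)
t = ln(2) / ln(1 + r)
t = 0.693147 / 0.112435
t = 6.16

t = ln(2) / ln(1 + r) = 6.16 years


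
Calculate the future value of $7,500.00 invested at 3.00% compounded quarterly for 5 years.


Compound interest formula: A = P(1 + r/n)^(nt)
A = $7,500.00 × (1 + 0.03/4)^(4 × 5)
Growth factor: (1 + 0.03/4)^20 = 1.161184
A = $7,500.00 × 1.161184
A = $8,708.88

A = P(1 + r/n)^(nt) = $8,708.88


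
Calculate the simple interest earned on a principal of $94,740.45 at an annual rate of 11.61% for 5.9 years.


Simple interest formula: I = P × r × t
I = $94,740.45 × 0.1161 × 5.9
I = $64,896.26

I = P × r × t = $64,896.26


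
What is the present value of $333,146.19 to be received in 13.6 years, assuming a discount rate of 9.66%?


Present value formula: PV = FV / (1 + r)^t
PV = $333,146.19 / (1 + 0.0966)^13.6
PV = $333,146.19 / 3.5047423
PV = $95,055.83

PV = FV / (1 + r)^t = $95,055.83


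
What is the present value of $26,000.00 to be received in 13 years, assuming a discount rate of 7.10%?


Present value formula: PV = FV / (1 + r)^t
PV = $26,000.00 / (1 + 0.071)^13
PV = $26,000.00 / 2.439288
PV = $10,658.85

PV = FV / (1 + r)^t = $10,658.85


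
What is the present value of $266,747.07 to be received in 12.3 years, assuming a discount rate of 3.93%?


Present value formula: PV = FV / (1 + r)^t
PV = $266,747.07 / (1 + 0.0393)^12.3
PV = $266,747.07 / 1.6066209
PV = $166,029.88

PV = FV / (1 + r)^t = $166,029.88


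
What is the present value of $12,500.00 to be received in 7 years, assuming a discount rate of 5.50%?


Present value formula: PV = FV / (1 + r)^t
PV = $12,500.00 / (1 + 0.055)^7
PV = $12,500.00 / 1.454679
PV = $8,592.96

PV = FV / (1 + r)^t = $8,592.96


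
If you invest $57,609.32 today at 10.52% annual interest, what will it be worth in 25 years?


Future value formula: FV = PV × (1 + r)^t
FV = $57,609.32 × (1 + 0.1052)^25
FV = $57,609.32 × 12.1905109
FV = $702,287.04

FV = PV × (1 + r)^t = $702,287.04


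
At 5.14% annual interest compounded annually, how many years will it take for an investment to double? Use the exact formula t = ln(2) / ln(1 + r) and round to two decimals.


Doubling condition: (1 + r)^t = 2
Take ln of both sides: t × ln(1 + r) = ln(2)
t = ln(2) / ln(1 + r)
t = 0.693147 / 0.050123
t = 13.83

t = ln(2) / ln(1 + r) = 13.83 years


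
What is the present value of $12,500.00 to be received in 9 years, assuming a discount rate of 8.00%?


Present value formula: PV = FV / (1 + r)^t
PV = $12,500.00 / (1 + 0.08)^9
PV = $12,500.00 / 1.999005
PV = $6,253.11

PV = FV / (1 + r)^t = $6,253.11


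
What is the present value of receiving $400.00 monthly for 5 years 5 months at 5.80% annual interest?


Present value of an ordinary annuity: PV = PMT × (1 − (1 + r)^(−n)) / r
Monthly rate r = 0.058/12 ≈ 0.00483333, n = 65
PV = $400.00 × (1 − (1 + 0.058/12)^(−65)) / (0.058/12)
PV = $400.00 × 55.665464
PV = $22,266.19

PV = PMT × (1-(1+r)^(-n))/r = $22,266.19


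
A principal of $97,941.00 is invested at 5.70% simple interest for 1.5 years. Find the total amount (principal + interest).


Total amount formula: A = P(1 + rt) = P + P·r·t
Interest: I = P × r × t = $97,941.00 × 0.057 × 1.5 = $8,373.96
A = P + I = $97,941.00 + $8,373.96 = $106,314.96

A = P + I = P(1 + rt) = $106,314.96


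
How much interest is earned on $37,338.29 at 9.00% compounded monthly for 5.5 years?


Compound interest earned = final amount − principal.
A = P(1 + r/n)^(nt) = $37,338.29 × (1 + 0.09/12)^(12 × 5.5) = $61,140.37
Interest = A − P = $61,140.37 − $37,338.29 = $23,802.08

Interest = A - P = $23,802.08


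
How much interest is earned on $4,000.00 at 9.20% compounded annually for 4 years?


Compound interest earned = final amount − principal.
A = P(1 + r/n)^(nt) = $4,000.00 × (1 + 0.092/1)^(1 × 4) = $5,687.88
Interest = A − P = $5,687.88 − $4,000.00 = $1,687.88

Interest = A - P = $1,687.88


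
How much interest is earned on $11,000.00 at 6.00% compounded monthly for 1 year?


Compound interest earned = final amount − principal.
A = P(1 + r/n)^(nt) = $11,000.00 × (1 + 0.06/12)^(12 × 1) = $11,678.46
Interest = A − P = $11,678.46 − $11,000.00 = $678.46

Interest = A - P = $678.46


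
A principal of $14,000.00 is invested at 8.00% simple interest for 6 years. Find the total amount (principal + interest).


Total amount formula: A = P(1 + rt) = P + P·r·t
Interest: I = P × r × t = $14,000.00 × 0.08 × 6 = $6,720.00
A = P + I = $14,000.00 + $6,720.00 = $20,720.00

A = P + I = P(1 + rt) = $20,720.00


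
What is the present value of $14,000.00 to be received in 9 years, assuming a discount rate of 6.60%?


Present value formula: PV = FV / (1 + r)^t
PV = $14,000.00 / (1 + 0.066)^9
PV = $14,000.00 / 1.777521
PV = $7,876.14

PV = FV / (1 + r)^t = $7,876.14


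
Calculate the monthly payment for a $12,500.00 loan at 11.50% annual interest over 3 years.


Loan payment formula: PMT = PV × r / (1 − (1 + r)^(−n))
Monthly rate r = 0.115/12 ≈ 0.00958333, n = 36 months
Denominator: 1 − (1 + 0.115/12)^(−36) = 0.290615
PMT = $12,500.00 × (0.115/12) / 0.290615
PMT = $412.20 per month

PMT = PV × r / (1-(1+r)^(-n)) = $412.20/month


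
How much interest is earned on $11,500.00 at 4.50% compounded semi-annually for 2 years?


Compound interest earned = final amount − principal.
A = P(1 + r/n)^(nt) = $11,500.00 × (1 + 0.045/2)^(2 × 2) = $12,570.46
Interest = A − P = $12,570.46 − $11,500.00 = $1,070.46

Interest = A - P = $1,070.46


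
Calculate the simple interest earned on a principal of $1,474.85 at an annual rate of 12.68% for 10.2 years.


Simple interest formula: I = P × r × t
I = $1,474.85 × 0.1268 × 10.2
I = $1,907.51

I = P × r × t = $1,907.51


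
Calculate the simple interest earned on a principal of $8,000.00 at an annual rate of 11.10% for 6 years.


Simple interest formula: I = P × r × t
I = $8,000.00 × 0.111 × 6
I = $5,328.00

I = P × r × t = $5,328.00


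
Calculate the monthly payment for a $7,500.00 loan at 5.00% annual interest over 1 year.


Loan payment formula: PMT = PV × r / (1 − (1 + r)^(−n))
Monthly rate r = 0.05/12 ≈ 0.00416667, n = 12 months
Denominator: 1 − (1 + 0.05/12)^(−12) = 0.0486718
PMT = $7,500.00 × (0.05/12) / 0.0486718
PMT = $642.06 per month

PMT = PV × r / (1-(1+r)^(-n)) = $642.06/month


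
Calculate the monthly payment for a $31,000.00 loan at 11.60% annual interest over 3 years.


Loan payment formula: PMT = PV × r / (1 − (1 + r)^(−n))
Monthly rate r = 0.116/12 ≈ 0.00966667, n = 36 months
Denominator: 1 − (1 + 0.116/12)^(−36) = 0.292720
PMT = $31,000.00 × (0.116/12) / 0.292720
PMT = $1,023.73 per month

PMT = PV × r / (1-(1+r)^(-n)) = $1,023.73/month


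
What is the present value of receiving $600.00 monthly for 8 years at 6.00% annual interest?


Present value of an ordinary annuity: PV = PMT × (1 − (1 + r)^(−n)) / r
Monthly rate r = 0.06/12 = 0.005, n = 96
PV = $600.00 × (1 − (1 + 0.06/12)^(−96)) / (0.06/12)
PV = $600.00 × 76.095218
PV = $45,657.13

PV = PMT × (1-(1+r)^(-n))/r = $45,657.13


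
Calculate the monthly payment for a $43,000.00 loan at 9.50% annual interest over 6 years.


Loan payment formula: PMT = PV × r / (1 − (1 + r)^(−n))
Monthly rate r = 0.095/12 ≈ 0.00791667, n = 72 months
Denominator: 1 − (1 + 0.095/12)^(−72) = 0.433204
PMT = $43,000.00 × (0.095/12) / 0.433204
PMT = $785.81 per month

PMT = PV × r / (1-(1+r)^(-n)) = $785.81/month


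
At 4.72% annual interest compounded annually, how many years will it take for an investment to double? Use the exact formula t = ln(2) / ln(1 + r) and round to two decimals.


Doubling condition: (1 + r)^t = 2
Take ln of both sides: t × ln(1 + r) = ln(2)
t = ln(2) / ln(1 + r)
t = 0.693147 / 0.046120
t = 15.03

t = ln(2) / ln(1 + r) = 15.03 years


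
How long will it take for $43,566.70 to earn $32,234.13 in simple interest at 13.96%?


Rearrange the simple interest formula for t:
I = P × r × t  ⇒  t = I / (P × r)
t = $32,234.13 / ($43,566.70 × 0.1396)
t = 5.3

t = I/(P×r) = 5.3 years


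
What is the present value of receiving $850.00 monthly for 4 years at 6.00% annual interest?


Present value of an ordinary annuity: PV = PMT × (1 − (1 + r)^(−n)) / r
Monthly rate r = 0.06/12 = 0.005, n = 48
PV = $850.00 × (1 − (1 + 0.06/12)^(−48)) / (0.06/12)
PV = $850.00 × 42.580318
PV = $36,193.27

PV = PMT × (1-(1+r)^(-n))/r = $36,193.27
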